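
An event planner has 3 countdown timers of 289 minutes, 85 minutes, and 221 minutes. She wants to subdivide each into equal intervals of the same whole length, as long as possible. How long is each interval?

The interval must divide each timer length; the longest such is the gcd.
289 = 17^2
85 = 5 × 17
221 = 13 × 17
gcd(289, 85, 221) = 17.

17 minutes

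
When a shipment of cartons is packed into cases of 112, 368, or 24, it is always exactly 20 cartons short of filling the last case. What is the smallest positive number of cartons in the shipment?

7708

Being 20 short of a full case of size k means N ≡ −20 (mod k), i.e. N + 20 is a multiple of each size.
112 = 2^4 × 7
368 = 2^4 × 23
24 = 2^3 × 3
LCM(112, 368, 24) = 2^4 × 3 × 7 × 23 = 7728.
Smallest positive N is 7728 − 20 = 7708.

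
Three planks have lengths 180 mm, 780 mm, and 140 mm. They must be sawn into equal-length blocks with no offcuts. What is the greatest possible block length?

20 mm

This is the greatest common divisor of 180, 780, and 140.
180 = 2^2 × 3^2 × 5
780 = 2^2 × 3 × 5 × 13
140 = 2^2 × 5 × 7
gcd(180, 780, 140) = 2^2 × 5 = 20.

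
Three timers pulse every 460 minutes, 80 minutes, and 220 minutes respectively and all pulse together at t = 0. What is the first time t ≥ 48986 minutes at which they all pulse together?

Joint pulses occur at multiples of LCM(460, 80, 220).
460 = 2^2 × 5 × 23
80 = 2^4 × 5
220 = 2^2 × 5 × 11
LCM(460, 80, 220) = 2^4 × 5 × 11 × 23 = 20240.
Smallest multiple of 20240 that is ≥ 48986: ⌈48986/20240⌉ × 20240 = 3 × 20240 = 60720.

60720 minutes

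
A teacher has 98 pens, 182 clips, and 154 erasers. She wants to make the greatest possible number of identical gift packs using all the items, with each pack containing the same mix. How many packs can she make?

The pack count must divide each quantity, so the greatest is gcd(98, 182, 154).
98 = 2 × 7^2
182 = 2 × 7 × 13
154 = 2 × 7 × 11
gcd(98, 182, 154) = 2 × 7 = 14.

14 packs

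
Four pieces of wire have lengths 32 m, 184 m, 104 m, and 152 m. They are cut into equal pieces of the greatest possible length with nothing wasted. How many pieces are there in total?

59

Piece length = gcd(32, 184, 104, 152).
32 = 2^5
184 = 2^3 × 23
104 = 2^3 × 13
152 = 2^3 × 19
gcd(32, 184, 104, 152) = 2^3 = 8.
Total pieces = 32/8 + 184/8 + 104/8 + 152/8 = 4 + 23 + 13 + 19 = 59.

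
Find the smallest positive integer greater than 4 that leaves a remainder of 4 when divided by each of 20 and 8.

44

N − 4 must be a common multiple of 20 and 8.
20 = 2^2 × 5
8 = 2^3
LCM(20, 8) = 2^3 × 5 = 40.
Smallest N > 4 is LCM + 4 = 40 + 4 = 44.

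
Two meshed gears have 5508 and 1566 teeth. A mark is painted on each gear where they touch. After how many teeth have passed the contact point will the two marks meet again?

They coincide at every common multiple of the periods; the first is the LCM.
5508 = 2^2 × 3^4 × 17
1566 = 2 × 3^3 × 29
LCM(5508, 1566) = 2^2 × 3^4 × 17 × 29 = 159732.

159732 teeth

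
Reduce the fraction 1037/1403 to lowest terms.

1037 = 17 × 61
1403 = 23 × 61
gcd(1037, 1403) = 61.
Divide numerator and denominator by 61: 1037/1403 = 17/23.

17/23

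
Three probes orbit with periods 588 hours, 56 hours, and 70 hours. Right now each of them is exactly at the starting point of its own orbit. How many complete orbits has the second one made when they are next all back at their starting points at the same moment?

105 orbits

The first common completion time is the LCM of the periods.
588 = 2^2 × 3 × 7^2
56 = 2^3 × 7
70 = 2 × 5 × 7
LCM(588, 56, 70) = 2^3 × 3 × 5 × 7^2 = 5880.
Orbits for period 56: 5880 / 56 = 105.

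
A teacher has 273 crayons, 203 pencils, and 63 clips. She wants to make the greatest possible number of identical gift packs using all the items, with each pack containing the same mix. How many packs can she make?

7 packs

The pack count must divide each quantity, so the greatest is gcd(273, 203, 63).
273 = 3 × 7 × 13
203 = 7 × 29
63 = 3^2 × 7
gcd(273, 203, 63) = 7.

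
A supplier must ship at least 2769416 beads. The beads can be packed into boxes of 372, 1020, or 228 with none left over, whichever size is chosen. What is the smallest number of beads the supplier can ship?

The number of beads must be a common multiple of 372, 1020, and 228, so a multiple of their LCM.
372 = 2^2 × 3 × 31
1020 = 2^2 × 3 × 5 × 17
228 = 2^2 × 3 × 19
LCM(372, 1020, 228) = 2^2 × 3 × 5 × 17 × 19 × 31 = 600780.
Smallest multiple of 600780 that is ≥ 2769416: ⌈2769416/600780⌉ × 600780 = 5 × 600780 = 3003900.

3003900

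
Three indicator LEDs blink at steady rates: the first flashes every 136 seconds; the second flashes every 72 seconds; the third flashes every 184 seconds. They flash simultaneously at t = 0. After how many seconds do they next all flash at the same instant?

The first simultaneous occurrence is after LCM of the individual periods.
136 = 2^3 × 17
72 = 2^3 × 3^2
184 = 2^3 × 23
LCM(136, 72, 184) = 2^3 × 3^2 × 17 × 23 = 28152.

28152 seconds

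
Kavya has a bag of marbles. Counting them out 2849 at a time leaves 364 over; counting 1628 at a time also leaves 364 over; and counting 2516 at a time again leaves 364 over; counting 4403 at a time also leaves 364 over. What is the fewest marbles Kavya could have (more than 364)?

194096

N − 364 must be a common multiple of 2849, 1628, 2516, and 4403.
2849 = 7 × 11 × 37
1628 = 2^2 × 11 × 37
2516 = 2^2 × 17 × 37
4403 = 7 × 17 × 37
LCM(2849, 1628, 2516, 4403) = 2^2 × 7 × 11 × 17 × 37 = 193732.
Smallest N > 364 is LCM + 364 = 193732 + 364 = 194096.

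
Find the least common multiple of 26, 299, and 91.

26 = 2 × 13
299 = 13 × 23
91 = 7 × 13
LCM(26, 299, 91) = 2 × 7 × 13 × 23 = 4186.

4186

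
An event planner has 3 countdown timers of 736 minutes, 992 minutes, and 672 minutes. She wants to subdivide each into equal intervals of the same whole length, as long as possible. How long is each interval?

32 minutes

The interval must divide each timer length; the longest such is the gcd.
736 = 2^5 × 23
992 = 2^5 × 31
672 = 2^5 × 3 × 7
gcd(736, 992, 672) = 2^5 = 32.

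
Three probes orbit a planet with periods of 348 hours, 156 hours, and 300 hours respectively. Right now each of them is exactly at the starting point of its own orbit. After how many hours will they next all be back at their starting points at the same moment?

113100 hours

We need the least common multiple of the intervals.
348 = 2^2 × 3 × 29
156 = 2^2 × 3 × 13
300 = 2^2 × 3 × 5^2
LCM(348, 156, 300) = 2^2 × 3 × 5^2 × 13 × 29 = 113100.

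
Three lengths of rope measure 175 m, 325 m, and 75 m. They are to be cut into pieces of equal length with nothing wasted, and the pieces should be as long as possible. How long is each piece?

Each piece length must divide every original length, so the longest possible is gcd(175, 325, 75).
175 = 5^2 × 7
325 = 5^2 × 13
75 = 3 × 5^2
gcd(175, 325, 75) = 5^2 = 25.

25 m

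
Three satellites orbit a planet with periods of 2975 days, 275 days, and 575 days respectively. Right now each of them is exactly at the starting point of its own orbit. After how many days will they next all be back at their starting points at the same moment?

We need the least common multiple of the intervals.
2975 = 5^2 × 7 × 17
275 = 5^2 × 11
575 = 5^2 × 23
LCM(2975, 275, 575) = 5^2 × 7 × 11 × 17 × 23 = 752675.

752675 days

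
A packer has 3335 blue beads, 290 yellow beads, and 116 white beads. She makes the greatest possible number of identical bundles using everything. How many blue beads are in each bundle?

Number of bundles = gcd(3335, 290, 116).
3335 = 5 × 23 × 29
290 = 2 × 5 × 29
116 = 2^2 × 29
gcd(3335, 290, 116) = 29.
blue beads per bundle = 3335 / 29 = 115.

115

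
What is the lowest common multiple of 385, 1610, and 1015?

513590

385 = 5 × 7 × 11
1610 = 2 × 5 × 7 × 23
1015 = 5 × 7 × 29
LCM(385, 1610, 1015) = 2 × 5 × 7 × 11 × 23 × 29 = 513590.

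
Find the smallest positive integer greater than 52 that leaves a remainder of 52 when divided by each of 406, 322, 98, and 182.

N − 52 must be a common multiple of 406, 322, 98, and 182.
406 = 2 × 7 × 29
322 = 2 × 7 × 23
98 = 2 × 7^2
182 = 2 × 7 × 13
LCM(406, 322, 98, 182) = 2 × 7^2 × 13 × 23 × 29 = 849758.
Smallest N > 52 is LCM + 52 = 849758 + 52 = 849810.

849810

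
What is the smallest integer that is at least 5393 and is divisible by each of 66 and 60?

The integer must be a common multiple of 66 and 60, so a multiple of their LCM.
66 = 2 × 3 × 11
60 = 2^2 × 3 × 5
LCM(66, 60) = 2^2 × 3 × 5 × 11 = 660.
Smallest multiple of 660 that is ≥ 5393: ⌈5393/660⌉ × 660 = 9 × 660 = 5940.

5940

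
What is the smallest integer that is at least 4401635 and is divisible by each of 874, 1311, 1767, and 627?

4470510

The integer must be a common multiple of 874, 1311, 1767, and 627, so a multiple of their LCM.
874 = 2 × 19 × 23
1311 = 3 × 19 × 23
1767 = 3 × 19 × 31
627 = 3 × 11 × 19
LCM(874, 1311, 1767, 627) = 2 × 3 × 11 × 19 × 23 × 31 = 894102.
Smallest multiple of 894102 that is ≥ 4401635: ⌈4401635/894102⌉ × 894102 = 5 × 894102 = 4470510.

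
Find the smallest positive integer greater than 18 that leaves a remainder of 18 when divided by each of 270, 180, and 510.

N − 18 must be a common multiple of 270, 180, and 510.
270 = 2 × 3^3 × 5
180 = 2^2 × 3^2 × 5
510 = 2 × 3 × 5 × 17
LCM(270, 180, 510) = 2^2 × 3^3 × 5 × 17 = 9180.
Smallest N > 18 is LCM + 18 = 9180 + 18 = 9198.

9198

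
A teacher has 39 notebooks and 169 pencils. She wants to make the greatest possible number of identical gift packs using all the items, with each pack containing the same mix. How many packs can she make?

The pack count must divide each quantity, so the greatest is gcd(39, 169).
39 = 3 × 13
169 = 13^2
gcd(39, 169) = 13.

13 packs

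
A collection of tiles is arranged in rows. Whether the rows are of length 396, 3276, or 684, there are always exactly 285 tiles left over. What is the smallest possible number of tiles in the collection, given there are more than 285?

N − 285 must be a common multiple of 396, 3276, and 684.
396 = 2^2 × 3^2 × 11
3276 = 2^2 × 3^2 × 7 × 13
684 = 2^2 × 3^2 × 19
LCM(396, 3276, 684) = 2^2 × 3^2 × 7 × 11 × 13 × 19 = 684684.
Smallest N > 285 is LCM + 285 = 684684 + 285 = 684969.

684969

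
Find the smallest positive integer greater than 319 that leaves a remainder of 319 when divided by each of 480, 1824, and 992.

283039

N − 319 must be a common multiple of 480, 1824, and 992.
480 = 2^5 × 3 × 5
1824 = 2^5 × 3 × 19
992 = 2^5 × 31
LCM(480, 1824, 992) = 2^5 × 3 × 5 × 19 × 31 = 282720.
Smallest N > 319 is LCM + 319 = 282720 + 319 = 283039.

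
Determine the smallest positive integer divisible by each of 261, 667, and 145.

30015

261 = 3^2 × 29
667 = 23 × 29
145 = 5 × 29
LCM(261, 667, 145) = 3^2 × 5 × 23 × 29 = 30015.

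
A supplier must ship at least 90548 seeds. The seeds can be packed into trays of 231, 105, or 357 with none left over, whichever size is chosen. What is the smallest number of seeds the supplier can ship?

98175

The number of seeds must be a common multiple of 231, 105, and 357, so a multiple of their LCM.
231 = 3 × 7 × 11
105 = 3 × 5 × 7
357 = 3 × 7 × 17
LCM(231, 105, 357) = 3 × 5 × 7 × 11 × 17 = 19635.
Smallest multiple of 19635 that is ≥ 90548: ⌈90548/19635⌉ × 19635 = 5 × 19635 = 98175.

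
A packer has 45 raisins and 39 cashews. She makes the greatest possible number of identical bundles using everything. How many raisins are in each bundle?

15

Number of bundles = gcd(45, 39).
45 = 3^2 × 5
39 = 3 × 13
gcd(45, 39) = 3.
raisins per bundle = 45 / 3 = 15.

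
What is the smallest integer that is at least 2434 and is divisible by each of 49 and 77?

2695

The integer must be a common multiple of 49 and 77, so a multiple of their LCM.
49 = 7^2
77 = 7 × 11
LCM(49, 77) = 7^2 × 11 = 539.
Smallest multiple of 539 that is ≥ 2434: ⌈2434/539⌉ × 539 = 5 × 539 = 2695.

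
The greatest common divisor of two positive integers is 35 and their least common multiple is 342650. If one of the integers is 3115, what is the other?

3850

For two integers, gcd × lcm = product, so the other is (35 × 342650) / 3115 = 11992750 / 3115 = 3850.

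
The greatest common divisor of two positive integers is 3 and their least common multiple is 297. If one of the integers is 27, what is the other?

33

For two integers, gcd × lcm = product, so the other is (3 × 297) / 27 = 891 / 27 = 33.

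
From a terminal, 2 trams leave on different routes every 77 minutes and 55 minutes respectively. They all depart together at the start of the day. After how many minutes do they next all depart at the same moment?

They coincide at every common multiple of the periods; the first is the LCM.
77 = 7 × 11
55 = 5 × 11
LCM(77, 55) = 5 × 7 × 11 = 385.

385 minutes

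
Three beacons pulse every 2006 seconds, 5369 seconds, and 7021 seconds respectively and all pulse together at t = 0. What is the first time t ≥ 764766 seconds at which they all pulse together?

Joint pulses occur at multiples of LCM(2006, 5369, 7021).
2006 = 2 × 17 × 59
5369 = 7 × 13 × 59
7021 = 7 × 17 × 59
LCM(2006, 5369, 7021) = 2 × 7 × 13 × 17 × 59 = 182546.
Smallest multiple of 182546 that is ≥ 764766: ⌈764766/182546⌉ × 182546 = 5 × 182546 = 912730.

912730 seconds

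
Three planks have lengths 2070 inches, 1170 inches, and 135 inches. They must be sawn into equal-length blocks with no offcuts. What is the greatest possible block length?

45 inches

The block length must divide every plank, so the greatest is gcd(2070, 1170, 135).
2070 = 2 × 3^2 × 5 × 23
1170 = 2 × 3^2 × 5 × 13
135 = 3^3 × 5
gcd(2070, 1170, 135) = 3^2 × 5 = 45.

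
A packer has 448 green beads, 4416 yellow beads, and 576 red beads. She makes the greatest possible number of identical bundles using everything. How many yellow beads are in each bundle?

Number of bundles = gcd(448, 4416, 576).
448 = 2^6 × 7
4416 = 2^6 × 3 × 23
576 = 2^6 × 3^2
gcd(448, 4416, 576) = 2^6 = 64.
yellow beads per bundle = 4416 / 64 = 69.

69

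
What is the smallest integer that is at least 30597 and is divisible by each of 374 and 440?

37400

The integer must be a common multiple of 374 and 440, so a multiple of their LCM.
374 = 2 × 11 × 17
440 = 2^3 × 5 × 11
LCM(374, 440) = 2^3 × 5 × 11 × 17 = 7480.
Smallest multiple of 7480 that is ≥ 30597: ⌈30597/7480⌉ × 7480 = 5 × 7480 = 37400.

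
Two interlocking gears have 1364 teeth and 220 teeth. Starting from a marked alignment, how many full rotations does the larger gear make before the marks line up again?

5 rotations

All finish a whole number of cycles simultaneously at t = LCM of the periods.
1364 = 2^2 × 11 × 31
220 = 2^2 × 5 × 11
LCM(1364, 220) = 2^2 × 5 × 11 × 31 = 6820.
Rotations for period 1364: 6820 / 1364 = 5.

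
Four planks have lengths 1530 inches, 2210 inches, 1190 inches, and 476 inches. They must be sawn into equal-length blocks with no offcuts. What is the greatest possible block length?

34 inches

The block length must divide every plank, so the greatest is gcd(1530, 2210, 1190, 476).
1530 = 2 × 3^2 × 5 × 17
2210 = 2 × 5 × 13 × 17
1190 = 2 × 5 × 7 × 17
476 = 2^2 × 7 × 17
gcd(1530, 2210, 1190, 476) = 2 × 17 = 34.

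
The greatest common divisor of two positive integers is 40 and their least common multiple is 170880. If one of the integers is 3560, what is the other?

For two integers, gcd × lcm = product, so the other is (40 × 170880) / 3560 = 6835200 / 3560 = 1920.

1920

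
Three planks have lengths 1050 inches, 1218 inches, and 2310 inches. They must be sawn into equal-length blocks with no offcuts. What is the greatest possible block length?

This is the greatest common divisor of 1050, 1218, and 2310.
1050 = 2 × 3 × 5^2 × 7
1218 = 2 × 3 × 7 × 29
2310 = 2 × 3 × 5 × 7 × 11
gcd(1050, 1218, 2310) = 2 × 3 × 7 = 42.

42 inches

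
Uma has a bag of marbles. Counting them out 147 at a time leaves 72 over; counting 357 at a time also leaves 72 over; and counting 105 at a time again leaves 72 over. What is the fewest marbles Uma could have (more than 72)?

N − 72 must be a common multiple of 147, 357, and 105.
147 = 3 × 7^2
357 = 3 × 7 × 17
105 = 3 × 5 × 7
LCM(147, 357, 105) = 3 × 5 × 7^2 × 17 = 12495.
Smallest N > 72 is LCM + 72 = 12495 + 72 = 12567.

12567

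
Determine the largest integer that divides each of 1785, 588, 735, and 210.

1785 = 3 × 5 × 7 × 17
588 = 2^2 × 3 × 7^2
735 = 3 × 5 × 7^2
210 = 2 × 3 × 5 × 7
gcd(1785, 588, 735, 210) = 3 × 7 = 21.

21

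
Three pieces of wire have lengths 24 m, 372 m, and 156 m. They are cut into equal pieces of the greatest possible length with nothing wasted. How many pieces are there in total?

Piece length = gcd(24, 372, 156).
24 = 2^3 × 3
372 = 2^2 × 3 × 31
156 = 2^2 × 3 × 13
gcd(24, 372, 156) = 2^2 × 3 = 12.
Total pieces = 24/12 + 372/12 + 156/12 = 2 + 31 + 13 = 46.

46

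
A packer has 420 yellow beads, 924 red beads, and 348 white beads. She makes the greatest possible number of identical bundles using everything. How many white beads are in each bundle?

Number of bundles = gcd(420, 924, 348).
420 = 2^2 × 3 × 5 × 7
924 = 2^2 × 3 × 7 × 11
348 = 2^2 × 3 × 29
gcd(420, 924, 348) = 2^2 × 3 = 12.
white beads per bundle = 348 / 12 = 29.

29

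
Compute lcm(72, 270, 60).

72 = 2^3 × 3^2
270 = 2 × 3^3 × 5
60 = 2^2 × 3 × 5
LCM(72, 270, 60) = 2^3 × 3^3 × 5 = 1080.

1080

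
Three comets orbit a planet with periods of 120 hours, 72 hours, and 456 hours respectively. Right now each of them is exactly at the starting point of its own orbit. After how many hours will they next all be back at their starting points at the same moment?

We need the least common multiple of the intervals.
120 = 2^3 × 3 × 5
72 = 2^3 × 3^2
456 = 2^3 × 3 × 19
LCM(120, 72, 456) = 2^3 × 3^2 × 5 × 19 = 6840.

6840 hours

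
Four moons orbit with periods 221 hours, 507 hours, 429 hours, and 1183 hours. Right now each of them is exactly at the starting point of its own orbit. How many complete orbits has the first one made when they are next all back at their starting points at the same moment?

3003 orbits

The first common completion time is the LCM of the periods.
221 = 13 × 17
507 = 3 × 13^2
429 = 3 × 11 × 13
1183 = 7 × 13^2
LCM(221, 507, 429, 1183) = 3 × 7 × 11 × 13^2 × 17 = 663663.
Orbits for period 221: 663663 / 221 = 3003.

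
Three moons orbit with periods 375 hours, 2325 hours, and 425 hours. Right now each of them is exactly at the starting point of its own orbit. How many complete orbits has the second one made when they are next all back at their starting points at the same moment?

85 orbits

The first common completion time is the LCM of the periods.
375 = 3 × 5^3
2325 = 3 × 5^2 × 31
425 = 5^2 × 17
LCM(375, 2325, 425) = 3 × 5^3 × 17 × 31 = 197625.
Orbits for period 2325: 197625 / 2325 = 85.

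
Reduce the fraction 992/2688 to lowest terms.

31/84

992 = 2^5 × 31
2688 = 2^7 × 3 × 7
gcd(992, 2688) = 2^5 = 32.
Divide numerator and denominator by 32: 992/2688 = 31/84.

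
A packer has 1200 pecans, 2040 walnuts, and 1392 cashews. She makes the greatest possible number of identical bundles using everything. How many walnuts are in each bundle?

Number of bundles = gcd(1200, 2040, 1392).
1200 = 2^4 × 3 × 5^2
2040 = 2^3 × 3 × 5 × 17
1392 = 2^4 × 3 × 29
gcd(1200, 2040, 1392) = 2^3 × 3 = 24.
walnuts per bundle = 2040 / 24 = 85.

85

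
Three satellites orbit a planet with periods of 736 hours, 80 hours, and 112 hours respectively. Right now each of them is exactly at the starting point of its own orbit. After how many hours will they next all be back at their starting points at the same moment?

25760 hours

They coincide at every common multiple of the periods; the first is the LCM.
736 = 2^5 × 23
80 = 2^4 × 5
112 = 2^4 × 7
LCM(736, 80, 112) = 2^5 × 5 × 7 × 23 = 25760.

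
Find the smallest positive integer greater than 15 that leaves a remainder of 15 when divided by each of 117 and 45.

600

N − 15 must be a common multiple of 117 and 45.
117 = 3^2 × 13
45 = 3^2 × 5
LCM(117, 45) = 3^2 × 5 × 13 = 585.
Smallest N > 15 is LCM + 15 = 585 + 15 = 600.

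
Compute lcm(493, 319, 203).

37961

493 = 17 × 29
319 = 11 × 29
203 = 7 × 29
LCM(493, 319, 203) = 7 × 11 × 17 × 29 = 37961.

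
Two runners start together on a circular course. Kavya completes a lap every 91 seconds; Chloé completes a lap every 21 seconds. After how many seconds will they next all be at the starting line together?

We need the least common multiple of the intervals.
91 = 7 × 13
21 = 3 × 7
LCM(91, 21) = 3 × 7 × 13 = 273.

273 seconds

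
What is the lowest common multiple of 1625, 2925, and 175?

102375

1625 = 5^3 × 13
2925 = 3^2 × 5^2 × 13
175 = 5^2 × 7
LCM(1625, 2925, 175) = 3^2 × 5^3 × 7 × 13 = 102375.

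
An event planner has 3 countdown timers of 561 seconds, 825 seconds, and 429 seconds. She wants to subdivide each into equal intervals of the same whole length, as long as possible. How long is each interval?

The interval must divide each timer length; the longest such is the gcd.
561 = 3 × 11 × 17
825 = 3 × 5^2 × 11
429 = 3 × 11 × 13
gcd(561, 825, 429) = 3 × 11 = 33.

33 seconds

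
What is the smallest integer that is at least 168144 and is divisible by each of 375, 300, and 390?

175500

The integer must be a common multiple of 375, 300, and 390, so a multiple of their LCM.
375 = 3 × 5^3
300 = 2^2 × 3 × 5^2
390 = 2 × 3 × 5 × 13
LCM(375, 300, 390) = 2^2 × 3 × 5^3 × 13 = 19500.
Smallest multiple of 19500 that is ≥ 168144: ⌈168144/19500⌉ × 19500 = 9 × 19500 = 175500.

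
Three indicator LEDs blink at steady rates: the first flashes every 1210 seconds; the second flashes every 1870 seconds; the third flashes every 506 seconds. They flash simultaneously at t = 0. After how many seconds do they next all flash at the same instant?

We need the least common multiple of the intervals.
1210 = 2 × 5 × 11^2
1870 = 2 × 5 × 11 × 17
506 = 2 × 11 × 23
LCM(1210, 1870, 506) = 2 × 5 × 11^2 × 17 × 23 = 473110.

473110 seconds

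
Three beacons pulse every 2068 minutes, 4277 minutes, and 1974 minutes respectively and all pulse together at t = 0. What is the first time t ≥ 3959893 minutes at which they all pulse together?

4516512 minutes

Joint pulses occur at multiples of LCM(2068, 4277, 1974).
2068 = 2^2 × 11 × 47
4277 = 7 × 13 × 47
1974 = 2 × 3 × 7 × 47
LCM(2068, 4277, 1974) = 2^2 × 3 × 7 × 11 × 13 × 47 = 564564.
Smallest multiple of 564564 that is ≥ 3959893: ⌈3959893/564564⌉ × 564564 = 8 × 564564 = 4516512.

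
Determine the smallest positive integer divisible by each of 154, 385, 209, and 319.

424270

154 = 2 × 7 × 11
385 = 5 × 7 × 11
209 = 11 × 19
319 = 11 × 29
LCM(154, 385, 209, 319) = 2 × 5 × 7 × 11 × 19 × 29 = 424270.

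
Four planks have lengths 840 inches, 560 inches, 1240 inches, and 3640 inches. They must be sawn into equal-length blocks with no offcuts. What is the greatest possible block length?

40 inches

This is the greatest common divisor of 840, 560, 1240, and 3640.
840 = 2^3 × 3 × 5 × 7
560 = 2^4 × 5 × 7
1240 = 2^3 × 5 × 31
3640 = 2^3 × 5 × 7 × 13
gcd(840, 560, 1240, 3640) = 2^3 × 5 = 40.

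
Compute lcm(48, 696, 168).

9744

48 = 2^4 × 3
696 = 2^3 × 3 × 29
168 = 2^3 × 3 × 7
LCM(48, 696, 168) = 2^4 × 3 × 7 × 29 = 9744.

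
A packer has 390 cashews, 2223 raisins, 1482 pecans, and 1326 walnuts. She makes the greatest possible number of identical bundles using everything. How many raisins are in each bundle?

Number of bundles = gcd(390, 2223, 1482, 1326).
390 = 2 × 3 × 5 × 13
2223 = 3^2 × 13 × 19
1482 = 2 × 3 × 13 × 19
1326 = 2 × 3 × 13 × 17
gcd(390, 2223, 1482, 1326) = 3 × 13 = 39.
raisins per bundle = 2223 / 39 = 57.

57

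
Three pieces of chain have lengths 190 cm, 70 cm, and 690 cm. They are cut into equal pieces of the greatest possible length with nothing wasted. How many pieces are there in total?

Piece length = gcd(190, 70, 690).
190 = 2 × 5 × 19
70 = 2 × 5 × 7
690 = 2 × 3 × 5 × 23
gcd(190, 70, 690) = 2 × 5 = 10.
Total pieces = 190/10 + 70/10 + 690/10 = 19 + 7 + 69 = 95.

95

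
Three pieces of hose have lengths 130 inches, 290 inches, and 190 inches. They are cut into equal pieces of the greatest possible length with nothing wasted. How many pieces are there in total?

Piece length = gcd(130, 290, 190).
130 = 2 × 5 × 13
290 = 2 × 5 × 29
190 = 2 × 5 × 19
gcd(130, 290, 190) = 2 × 5 = 10.
Total pieces = 130/10 + 290/10 + 190/10 = 13 + 29 + 19 = 61.

61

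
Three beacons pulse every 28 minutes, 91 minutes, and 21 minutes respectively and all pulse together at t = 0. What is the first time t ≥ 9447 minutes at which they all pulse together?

9828 minutes

Joint pulses occur at multiples of LCM(28, 91, 21).
28 = 2^2 × 7
91 = 7 × 13
21 = 3 × 7
LCM(28, 91, 21) = 2^2 × 3 × 7 × 13 = 1092.
Smallest multiple of 1092 that is ≥ 9447: ⌈9447/1092⌉ × 1092 = 9 × 1092 = 9828.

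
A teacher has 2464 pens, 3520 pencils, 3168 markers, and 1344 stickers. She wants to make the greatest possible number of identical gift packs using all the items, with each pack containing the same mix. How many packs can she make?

32 packs

The pack count must divide each quantity, so the greatest is gcd(2464, 3520, 3168, 1344).
2464 = 2^5 × 7 × 11
3520 = 2^6 × 5 × 11
3168 = 2^5 × 3^2 × 11
1344 = 2^6 × 3 × 7
gcd(2464, 3520, 3168, 1344) = 2^5 = 32.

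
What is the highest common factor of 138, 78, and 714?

6

138 = 2 × 3 × 23
78 = 2 × 3 × 13
714 = 2 × 3 × 7 × 17
gcd(138, 78, 714) = 2 × 3 = 6.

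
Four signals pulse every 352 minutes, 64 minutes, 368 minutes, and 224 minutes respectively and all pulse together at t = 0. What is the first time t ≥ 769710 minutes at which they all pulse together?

793408 minutes

Joint pulses occur at multiples of LCM(352, 64, 368, 224).
352 = 2^5 × 11
64 = 2^6
368 = 2^4 × 23
224 = 2^5 × 7
LCM(352, 64, 368, 224) = 2^6 × 7 × 11 × 23 = 113344.
Smallest multiple of 113344 that is ≥ 769710: ⌈769710/113344⌉ × 113344 = 7 × 113344 = 793408.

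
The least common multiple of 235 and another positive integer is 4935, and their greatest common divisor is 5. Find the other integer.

gcd × lcm = product of the two integers, so the other integer is (5 × 4935) / 235 = 105.

105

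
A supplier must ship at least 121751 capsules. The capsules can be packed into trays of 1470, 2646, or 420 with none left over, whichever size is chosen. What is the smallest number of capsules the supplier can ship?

The number of capsules must be a common multiple of 1470, 2646, and 420, so a multiple of their LCM.
1470 = 2 × 3 × 5 × 7^2
2646 = 2 × 3^3 × 7^2
420 = 2^2 × 3 × 5 × 7
LCM(1470, 2646, 420) = 2^2 × 3^3 × 5 × 7^2 = 26460.
Smallest multiple of 26460 that is ≥ 121751: ⌈121751/26460⌉ × 26460 = 5 × 26460 = 132300.

132300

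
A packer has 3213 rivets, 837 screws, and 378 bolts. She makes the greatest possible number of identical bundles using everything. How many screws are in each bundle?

31

Number of bundles = gcd(3213, 837, 378).
3213 = 3^3 × 7 × 17
837 = 3^3 × 31
378 = 2 × 3^3 × 7
gcd(3213, 837, 378) = 3^3 = 27.
screws per bundle = 837 / 27 = 31.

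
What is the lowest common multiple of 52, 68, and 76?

16796

52 = 2^2 × 13
68 = 2^2 × 17
76 = 2^2 × 19
LCM(52, 68, 76) = 2^2 × 13 × 17 × 19 = 16796.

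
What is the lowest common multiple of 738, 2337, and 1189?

738 = 2 × 3^2 × 41
2337 = 3 × 19 × 41
1189 = 29 × 41
LCM(738, 2337, 1189) = 2 × 3^2 × 19 × 29 × 41 = 406638.

406638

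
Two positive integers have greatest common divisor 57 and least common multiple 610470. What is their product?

34796790

For any two positive integers, gcd × lcm = product = 57 × 610470 = 34796790.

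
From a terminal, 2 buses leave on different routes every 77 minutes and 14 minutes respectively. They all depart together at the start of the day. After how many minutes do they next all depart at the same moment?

154 minutes

They coincide at every common multiple of the periods; the first is the LCM.
77 = 7 × 11
14 = 2 × 7
LCM(77, 14) = 2 × 7 × 11 = 154.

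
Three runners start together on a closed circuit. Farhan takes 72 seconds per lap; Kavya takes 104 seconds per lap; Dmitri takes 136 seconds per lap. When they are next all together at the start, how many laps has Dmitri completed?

117 laps

All finish a whole number of cycles simultaneously at t = LCM of the periods.
72 = 2^3 × 3^2
104 = 2^3 × 13
136 = 2^3 × 17
LCM(72, 104, 136) = 2^3 × 3^2 × 13 × 17 = 15912.
Laps for period 136: 15912 / 136 = 117.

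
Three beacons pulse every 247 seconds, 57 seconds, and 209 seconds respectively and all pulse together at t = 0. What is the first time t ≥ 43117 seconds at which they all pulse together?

48906 seconds

Joint pulses occur at multiples of LCM(247, 57, 209).
247 = 13 × 19
57 = 3 × 19
209 = 11 × 19
LCM(247, 57, 209) = 3 × 11 × 13 × 19 = 8151.
Smallest multiple of 8151 that is ≥ 43117: ⌈43117/8151⌉ × 8151 = 6 × 8151 = 48906.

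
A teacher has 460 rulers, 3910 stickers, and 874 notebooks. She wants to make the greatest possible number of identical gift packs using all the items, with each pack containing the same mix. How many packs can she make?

The pack count must divide each quantity, so the greatest is gcd(460, 3910, 874).
460 = 2^2 × 5 × 23
3910 = 2 × 5 × 17 × 23
874 = 2 × 19 × 23
gcd(460, 3910, 874) = 2 × 23 = 46.

46 packs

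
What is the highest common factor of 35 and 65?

5

35 = 5 × 7
65 = 5 × 13
gcd(35, 65) = 5.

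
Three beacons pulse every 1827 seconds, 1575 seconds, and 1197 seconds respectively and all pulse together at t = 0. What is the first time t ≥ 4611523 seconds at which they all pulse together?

5206950 seconds

Joint pulses occur at multiples of LCM(1827, 1575, 1197).
1827 = 3^2 × 7 × 29
1575 = 3^2 × 5^2 × 7
1197 = 3^2 × 7 × 19
LCM(1827, 1575, 1197) = 3^2 × 5^2 × 7 × 19 × 29 = 867825.
Smallest multiple of 867825 that is ≥ 4611523: ⌈4611523/867825⌉ × 867825 = 6 × 867825 = 5206950.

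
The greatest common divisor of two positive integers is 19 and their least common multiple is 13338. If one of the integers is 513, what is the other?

494

For two integers, gcd × lcm = product, so the other is (19 × 13338) / 513 = 253422 / 513 = 494.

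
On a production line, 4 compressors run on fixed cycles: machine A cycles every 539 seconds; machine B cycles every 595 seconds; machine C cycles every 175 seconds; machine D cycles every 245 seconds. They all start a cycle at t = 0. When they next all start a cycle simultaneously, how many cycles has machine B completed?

All finish a whole number of cycles simultaneously at t = LCM of the periods.
539 = 7^2 × 11
595 = 5 × 7 × 17
175 = 5^2 × 7
245 = 5 × 7^2
LCM(539, 595, 175, 245) = 5^2 × 7^2 × 11 × 17 = 229075.
Cycles for period 595: 229075 / 595 = 385.

385 cycles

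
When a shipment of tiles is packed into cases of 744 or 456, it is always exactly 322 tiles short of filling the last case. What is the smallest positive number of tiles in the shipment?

Being 322 short of a full case of size k means N ≡ −322 (mod k), i.e. N + 322 is a multiple of each size.
744 = 2^3 × 3 × 31
456 = 2^3 × 3 × 19
LCM(744, 456) = 2^3 × 3 × 19 × 31 = 14136.
Smallest positive N is 14136 − 322 = 13814.

13814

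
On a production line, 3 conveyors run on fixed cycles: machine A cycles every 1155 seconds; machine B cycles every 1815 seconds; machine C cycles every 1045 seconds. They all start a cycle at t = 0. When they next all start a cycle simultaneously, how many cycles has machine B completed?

All finish a whole number of cycles simultaneously at t = LCM of the periods.
1155 = 3 × 5 × 7 × 11
1815 = 3 × 5 × 11^2
1045 = 5 × 11 × 19
LCM(1155, 1815, 1045) = 3 × 5 × 7 × 11^2 × 19 = 241395.
Cycles for period 1815: 241395 / 1815 = 133.

133 cycles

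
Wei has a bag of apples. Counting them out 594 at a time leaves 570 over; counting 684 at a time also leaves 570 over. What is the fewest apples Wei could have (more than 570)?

23142

N − 570 must be a common multiple of 594 and 684.
594 = 2 × 3^3 × 11
684 = 2^2 × 3^2 × 19
LCM(594, 684) = 2^2 × 3^3 × 11 × 19 = 22572.
Smallest N > 570 is LCM + 570 = 22572 + 570 = 23142.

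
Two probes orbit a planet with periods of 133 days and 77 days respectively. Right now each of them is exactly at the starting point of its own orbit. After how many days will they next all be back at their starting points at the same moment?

1463 days

We need the least common multiple of the intervals.
133 = 7 × 19
77 = 7 × 11
LCM(133, 77) = 7 × 11 × 19 = 1463.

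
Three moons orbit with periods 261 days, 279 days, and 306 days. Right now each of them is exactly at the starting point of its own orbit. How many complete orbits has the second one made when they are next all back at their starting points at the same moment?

986 orbits

All finish a whole number of cycles simultaneously at t = LCM of the periods.
261 = 3^2 × 29
279 = 3^2 × 31
306 = 2 × 3^2 × 17
LCM(261, 279, 306) = 2 × 3^2 × 17 × 29 × 31 = 275094.
Orbits for period 279: 275094 / 279 = 986.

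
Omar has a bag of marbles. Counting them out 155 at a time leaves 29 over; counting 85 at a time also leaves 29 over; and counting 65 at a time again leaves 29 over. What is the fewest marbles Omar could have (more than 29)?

N − 29 must be a common multiple of 155, 85, and 65.
155 = 5 × 31
85 = 5 × 17
65 = 5 × 13
LCM(155, 85, 65) = 5 × 13 × 17 × 31 = 34255.
Smallest N > 29 is LCM + 29 = 34255 + 29 = 34284.

34284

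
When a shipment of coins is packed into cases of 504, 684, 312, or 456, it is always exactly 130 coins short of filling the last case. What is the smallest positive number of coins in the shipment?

124358

Being 130 short of a full case of size k means N ≡ −130 (mod k), i.e. N + 130 is a multiple of each size.
504 = 2^3 × 3^2 × 7
684 = 2^2 × 3^2 × 19
312 = 2^3 × 3 × 13
456 = 2^3 × 3 × 19
LCM(504, 684, 312, 456) = 2^3 × 3^2 × 7 × 13 × 19 = 124488.
Smallest positive N is 124488 − 130 = 124358.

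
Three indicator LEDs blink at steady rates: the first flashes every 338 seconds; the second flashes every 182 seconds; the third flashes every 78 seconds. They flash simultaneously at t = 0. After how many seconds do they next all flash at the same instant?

We need the least common multiple of the intervals.
338 = 2 × 13^2
182 = 2 × 7 × 13
78 = 2 × 3 × 13
LCM(338, 182, 78) = 2 × 3 × 7 × 13^2 = 7098.

7098 seconds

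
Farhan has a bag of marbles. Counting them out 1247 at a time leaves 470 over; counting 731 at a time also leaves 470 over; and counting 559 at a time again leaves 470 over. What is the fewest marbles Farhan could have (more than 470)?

276057

N − 470 must be a common multiple of 1247, 731, and 559.
1247 = 29 × 43
731 = 17 × 43
559 = 13 × 43
LCM(1247, 731, 559) = 13 × 17 × 29 × 43 = 275587.
Smallest N > 470 is LCM + 470 = 275587 + 470 = 276057.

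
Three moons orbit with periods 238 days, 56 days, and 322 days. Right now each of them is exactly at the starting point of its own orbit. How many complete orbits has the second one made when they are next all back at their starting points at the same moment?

The first common completion time is the LCM of the periods.
238 = 2 × 7 × 17
56 = 2^3 × 7
322 = 2 × 7 × 23
LCM(238, 56, 322) = 2^3 × 7 × 17 × 23 = 21896.
Orbits for period 56: 21896 / 56 = 391.

391 orbits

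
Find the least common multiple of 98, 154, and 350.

26950

98 = 2 × 7^2
154 = 2 × 7 × 11
350 = 2 × 5^2 × 7
LCM(98, 154, 350) = 2 × 5^2 × 7^2 × 11 = 26950.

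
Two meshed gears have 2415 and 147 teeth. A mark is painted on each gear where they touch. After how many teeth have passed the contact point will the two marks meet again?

16905 teeth

The first simultaneous occurrence is after LCM of the individual periods.
2415 = 3 × 5 × 7 × 23
147 = 3 × 7^2
LCM(2415, 147) = 3 × 5 × 7^2 × 23 = 16905.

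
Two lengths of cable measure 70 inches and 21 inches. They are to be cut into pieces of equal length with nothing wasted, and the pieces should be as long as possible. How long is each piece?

Each piece length must divide every original length, so the longest possible is gcd(70, 21).
70 = 2 × 5 × 7
21 = 3 × 7
gcd(70, 21) = 7.

7 inches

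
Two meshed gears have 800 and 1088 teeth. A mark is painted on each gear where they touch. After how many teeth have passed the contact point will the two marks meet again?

27200 teeth

The first simultaneous occurrence is after LCM of the individual periods.
800 = 2^5 × 5^2
1088 = 2^6 × 17
LCM(800, 1088) = 2^6 × 5^2 × 17 = 27200.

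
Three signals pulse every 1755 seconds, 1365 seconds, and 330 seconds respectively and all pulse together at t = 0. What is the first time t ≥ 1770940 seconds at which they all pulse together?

Joint pulses occur at multiples of LCM(1755, 1365, 330).
1755 = 3^3 × 5 × 13
1365 = 3 × 5 × 7 × 13
330 = 2 × 3 × 5 × 11
LCM(1755, 1365, 330) = 2 × 3^3 × 5 × 7 × 11 × 13 = 270270.
Smallest multiple of 270270 that is ≥ 1770940: ⌈1770940/270270⌉ × 270270 = 7 × 270270 = 1891890.

1891890 seconds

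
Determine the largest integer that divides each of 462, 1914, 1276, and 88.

462 = 2 × 3 × 7 × 11
1914 = 2 × 3 × 11 × 29
1276 = 2^2 × 11 × 29
88 = 2^3 × 11
gcd(462, 1914, 1276, 88) = 2 × 11 = 22.

22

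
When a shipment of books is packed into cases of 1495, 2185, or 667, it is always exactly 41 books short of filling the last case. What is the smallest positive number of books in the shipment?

Being 41 short of a full case of size k means N ≡ −41 (mod k), i.e. N + 41 is a multiple of each size.
1495 = 5 × 13 × 23
2185 = 5 × 19 × 23
667 = 23 × 29
LCM(1495, 2185, 667) = 5 × 13 × 19 × 23 × 29 = 823745.
Smallest positive N is 823745 − 41 = 823704.

823704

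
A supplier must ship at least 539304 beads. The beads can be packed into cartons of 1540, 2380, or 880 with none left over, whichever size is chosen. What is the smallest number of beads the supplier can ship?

628320

The number of beads must be a common multiple of 1540, 2380, and 880, so a multiple of their LCM.
1540 = 2^2 × 5 × 7 × 11
2380 = 2^2 × 5 × 7 × 17
880 = 2^4 × 5 × 11
LCM(1540, 2380, 880) = 2^4 × 5 × 7 × 11 × 17 = 104720.
Smallest multiple of 104720 that is ≥ 539304: ⌈539304/104720⌉ × 104720 = 6 × 104720 = 628320.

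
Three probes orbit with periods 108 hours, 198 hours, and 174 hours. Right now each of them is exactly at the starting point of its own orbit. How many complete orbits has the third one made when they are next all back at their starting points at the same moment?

198 orbits

They are all back at their starting positions together after one LCM of the periods.
108 = 2^2 × 3^3
198 = 2 × 3^2 × 11
174 = 2 × 3 × 29
LCM(108, 198, 174) = 2^2 × 3^3 × 11 × 29 = 34452.
Orbits for period 174: 34452 / 174 = 198.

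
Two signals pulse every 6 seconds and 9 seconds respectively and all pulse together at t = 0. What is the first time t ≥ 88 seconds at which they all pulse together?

90 seconds

Joint pulses occur at multiples of LCM(6, 9).
6 = 2 × 3
9 = 3^2
LCM(6, 9) = 2 × 3^2 = 18.
Smallest multiple of 18 that is ≥ 88: ⌈88/18⌉ × 18 = 5 × 18 = 90.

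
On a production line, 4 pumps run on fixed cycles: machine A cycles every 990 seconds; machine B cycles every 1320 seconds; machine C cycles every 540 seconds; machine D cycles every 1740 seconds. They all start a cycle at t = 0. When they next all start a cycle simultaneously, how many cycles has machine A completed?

They are all back at their starting positions together after one LCM of the periods.
990 = 2 × 3^2 × 5 × 11
1320 = 2^3 × 3 × 5 × 11
540 = 2^2 × 3^3 × 5
1740 = 2^2 × 3 × 5 × 29
LCM(990, 1320, 540, 1740) = 2^3 × 3^3 × 5 × 11 × 29 = 344520.
Cycles for period 990: 344520 / 990 = 348.

348 cycles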